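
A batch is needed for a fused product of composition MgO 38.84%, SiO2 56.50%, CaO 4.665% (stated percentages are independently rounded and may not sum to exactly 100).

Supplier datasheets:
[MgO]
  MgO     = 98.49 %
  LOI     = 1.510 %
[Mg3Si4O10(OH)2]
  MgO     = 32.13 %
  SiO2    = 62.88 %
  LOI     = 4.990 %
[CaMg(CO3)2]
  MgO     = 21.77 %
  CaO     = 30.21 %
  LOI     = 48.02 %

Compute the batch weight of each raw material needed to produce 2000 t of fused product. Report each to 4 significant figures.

Batch per 2000 t fused product:
  MgO: 134.2 t
  Mg3Si4O10(OH)2: 1797 t
  CaMg(CO3)2: 308.8 t
Total batch = 2240 t; LOI loss = 240.0 t; yield = 89.29%

In-progress results are displayed, rounded to 4 significant digits, in the working; all internal work holds full precision from start to finish; every reported figure carries a single rounding — the derived quantities, which include totals, ignition loss, the yield, net glass mass, three oxide percentages, are recomputed in full precision, exactly as printed in the problem or answer text, from the batch weights at 2000 t of glass.
Oxide-by-oxide targets in 2000 t fused product:
  MgO: 38.84% × 2000 = 776.8 t
  SiO2: 56.50% × 2000 = 1130 t
  CaO: 4.665% × 2000 = 93.30 t
Per-oxide balance check given the weights on record, per the basis as stated (delivered sums recover each target up to rounding of the answer):
  MgO: 134.2·0.9849 + 1797·0.3213 + 308.8·0.2177 = 776.8 t (target 776.8 t)
  SiO2: 1797·0.6288 = 1130 t (target 1130 t)
  CaO: 308.8·0.3021 = 93.29 t (target 93.30 t)
The glass-mass cross-check: batch Σ − ignition loss = 2000 t (targets for the oxides total 2000 t; stated basis 2000 t — rounding explains the deltas).
Batch grand total — Σ batch = 2240 t; loss to ignition Σ batch·LOI = 240.0 t; yield: glass divided by total = 89.29%.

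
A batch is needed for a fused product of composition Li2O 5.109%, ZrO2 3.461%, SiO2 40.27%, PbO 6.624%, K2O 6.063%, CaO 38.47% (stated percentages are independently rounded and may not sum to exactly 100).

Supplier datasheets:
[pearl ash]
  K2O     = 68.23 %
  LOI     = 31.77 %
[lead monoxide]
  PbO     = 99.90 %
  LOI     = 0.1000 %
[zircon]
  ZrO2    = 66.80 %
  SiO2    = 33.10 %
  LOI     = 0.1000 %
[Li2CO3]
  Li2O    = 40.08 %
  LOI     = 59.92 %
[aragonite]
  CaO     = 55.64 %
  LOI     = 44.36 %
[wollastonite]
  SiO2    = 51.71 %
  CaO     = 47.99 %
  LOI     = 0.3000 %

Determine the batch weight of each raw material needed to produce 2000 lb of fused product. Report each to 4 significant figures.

The whole derivation keeps full precision in every operation. The intermediate values appear rounded to four significant figures as written. Exactly one rounding lands on every reported result. All derived quantities are recomputed using the weight values on 2000 lb of glass in exact precision (net glass mass, six oxide percentages, LOI, totals, the yield) exactly as shown in the question or the answer.
Oxide-by-oxide targets in 2000 lb fused product:
  Li2O: 5.109% × 2000 = 102.2 lb
  ZrO2: 3.461% × 2000 = 69.22 lb
  SiO2: 40.27% × 2000 = 805.4 lb
  PbO: 6.624% × 2000 = 132.5 lb
  K2O: 6.063% × 2000 = 121.3 lb
  CaO: 38.47% × 2000 = 769.4 lb
Per-oxide balance check using the reported weights, on the stated basis (oxide sums agree with the targets modulo rounding of the values):
  Li2O: 254.9·0.4008 = 102.2 lb (target 102.2 lb)
  ZrO2: 103.6·0.6680 = 69.20 lb (target 69.22 lb)
  SiO2: 103.6·0.3310 + 1491·0.5171 = 805.3 lb (target 805.4 lb)
  PbO: 132.6·0.9990 = 132.5 lb (target 132.5 lb)
  K2O: 177.7·0.6823 = 121.2 lb (target 121.3 lb)
  CaO: 96.64·0.5564 + 1491·0.4799 = 769.3 lb (target 769.4 lb)
Glass mass check: total batch − LOI = 2000 lb (the targets, summed, come to 2000 lb; with the basis standing at 2000 lb — gaps are rounding artifacts).
Summing the batch: Σ batch = 2256 lb; ignition loss, Σ(batch × LOI) = 256.8 lb; yield: glass divided by total = 88.62%.

Batch per 2000 lb fused product:
  pearl ash: 177.7 lb
  lead monoxide: 132.6 lb
  zircon: 103.6 lb
  Li2CO3: 254.9 lb
  aragonite: 96.64 lb
  wollastonite: 1491 lb
Total batch = 2256 lb; LOI loss = 256.8 lb; yield = 88.62%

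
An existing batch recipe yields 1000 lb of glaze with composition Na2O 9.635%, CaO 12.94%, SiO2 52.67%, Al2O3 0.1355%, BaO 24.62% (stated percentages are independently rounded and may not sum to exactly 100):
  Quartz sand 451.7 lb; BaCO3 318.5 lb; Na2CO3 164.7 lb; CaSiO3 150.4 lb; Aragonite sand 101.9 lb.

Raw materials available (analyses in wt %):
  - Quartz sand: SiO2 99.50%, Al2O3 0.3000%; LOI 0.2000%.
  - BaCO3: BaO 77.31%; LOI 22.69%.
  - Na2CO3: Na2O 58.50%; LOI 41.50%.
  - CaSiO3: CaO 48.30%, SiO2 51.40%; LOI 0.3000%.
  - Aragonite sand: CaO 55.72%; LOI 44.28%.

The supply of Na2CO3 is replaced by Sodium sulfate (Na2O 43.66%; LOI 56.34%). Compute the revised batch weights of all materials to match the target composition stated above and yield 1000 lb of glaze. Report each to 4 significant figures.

Each numeric step keeps full float precision through the solve; in-progress results are shown (rounded to four significant figures) within the worked lines. A single rounding completes each reported result; the derived quantities are computed starting from the weights per 1000 lb of glass in full float precision (the totals, the yield, five oxide percentages, LOI, glass mass) as set out in either problem or answer.
Oxide mass targets, per 1000 lb glaze:
  Na2O: 9.635% × 1000 = 96.35 lb
  CaO: 12.94% × 1000 = 129.4 lb
  SiO2: 52.67% × 1000 = 526.7 lb
  Al2O3: 0.1355% × 1000 = 1.355 lb
  BaO: 24.62% × 1000 = 246.2 lb
Balance tally, oxide-wise, working from each reported weight, for the quoted basis mass (every target is met by its sum inside rounding margins):
  Na2O: 220.7·0.4366 = 96.36 lb (target 96.35 lb)
  CaO: 150.4·0.4830 + 101.9·0.5572 = 129.4 lb (target 129.4 lb)
  SiO2: 451.7·0.9950 + 150.4·0.5140 = 526.7 lb (target 526.7 lb)
  Al2O3: 451.7·0.003000 = 1.355 lb (target 1.355 lb)
  BaO: 318.5·0.7731 = 246.2 lb (target 246.2 lb)
Auditing the glass mass value: total batch − LOI = 1000 lb (the targets, summed, come to 1000 lb; against the stated basis, 1000 lb — any gap is answer rounding).
Adding the batch up: Σ batch = 1243 lb; Σ batch·LOI gives LOI loss = 243.1 lb; glass ÷ batch gives a yield of 80.45%.

Revised batch per 1000 lb glaze:
  Quartz sand: 451.7 lb
  BaCO3: 318.5 lb
  Sodium sulfate: 220.7 lb
  CaSiO3: 150.4 lb
  Aragonite sand: 101.9 lb
Total batch = 1243 lb; LOI loss = 243.1 lb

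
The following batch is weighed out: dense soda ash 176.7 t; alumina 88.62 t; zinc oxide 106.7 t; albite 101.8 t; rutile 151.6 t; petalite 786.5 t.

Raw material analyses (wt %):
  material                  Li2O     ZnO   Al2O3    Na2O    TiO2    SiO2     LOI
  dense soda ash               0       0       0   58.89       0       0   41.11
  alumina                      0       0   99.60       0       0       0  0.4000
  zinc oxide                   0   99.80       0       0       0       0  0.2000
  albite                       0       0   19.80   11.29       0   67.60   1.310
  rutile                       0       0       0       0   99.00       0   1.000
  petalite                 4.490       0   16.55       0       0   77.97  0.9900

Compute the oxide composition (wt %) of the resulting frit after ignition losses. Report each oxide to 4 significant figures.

Glass mass = 1328 t (batch 1412 − LOI 83.85).
Composition: Li2O 2.659%, ZnO 8.018%, Al2O3 17.96%, Na2O 8.701%, TiO2 11.30%, SiO2 51.36%

Mid-chain values are printed (rounded to 4 significant digits) across the worked steps. All internal work keeps full precision at all times; exactly one rounding lands on each reported value; the derived quantities (glass mass, ignition loss, the six compositions, yield, the totals) are computed at full precision using the weight values on 1328 t of glass, as given in problem or answer.
Oxide masses out of the charge:
  Li2O: 786.5·0.04490 = 35.31 t
  ZnO: 106.7·0.9980 = 106.5 t
  Al2O3: 88.62·0.9960 + 101.8·0.1980 + 786.5·0.1655 = 238.6 t
  Na2O: 176.7·0.5889 + 101.8·0.1129 = 115.6 t
  TiO2: 151.6·0.9900 = 150.1 t
  SiO2: 101.8·0.6760 + 786.5·0.7797 = 682.1 t
LOI: 176.7·0.4111 + 88.62·0.004000 + 106.7·0.002000 + 101.8·0.01310 + 151.6·0.01000 + 786.5·0.009900 = 83.85 t
Glass mass = batch − LOI = 1412 − 83.85 = 1328 t (equal to the oxide-mass sum)
wt %: oxide over glass, times 100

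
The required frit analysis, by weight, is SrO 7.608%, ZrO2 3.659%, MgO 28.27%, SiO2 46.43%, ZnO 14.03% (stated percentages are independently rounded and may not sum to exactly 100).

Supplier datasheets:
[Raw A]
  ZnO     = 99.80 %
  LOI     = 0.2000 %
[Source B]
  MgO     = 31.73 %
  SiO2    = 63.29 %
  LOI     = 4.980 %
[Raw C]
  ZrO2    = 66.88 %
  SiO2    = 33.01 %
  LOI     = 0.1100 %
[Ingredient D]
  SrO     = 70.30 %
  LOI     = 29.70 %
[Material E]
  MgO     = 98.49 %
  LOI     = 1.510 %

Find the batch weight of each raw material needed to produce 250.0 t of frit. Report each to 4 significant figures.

Working values are printed rounded to four significant figures at each printed step — each numeric step runs at exact precision from start to finish — each reported number takes exactly one rounding — all derived quantities (the five compositions, totals, yield, glass mass, LOI) are re-derived using the weight values at 250.0 t of glass in exact precision as given in question or answer.
Per-oxide target masses for 250.0 t frit:
  SrO: 7.608% × 250.0 = 19.02 t
  ZrO2: 3.659% × 250.0 = 9.148 t
  MgO: 28.27% × 250.0 = 70.68 t
  SiO2: 46.43% × 250.0 = 116.1 t
  ZnO: 14.03% × 250.0 = 35.08 t
Mass-balance tally per oxide using the reported weights, at the basis given (every target is met by its sum inside rounding margins):
  SrO: 27.06·0.7030 = 19.02 t (target 19.02 t)
  ZrO2: 13.68·0.6688 = 9.149 t (target 9.148 t)
  MgO: 176.3·0.3173 + 14.97·0.9849 = 70.68 t (target 70.68 t)
  SiO2: 176.3·0.6329 + 13.68·0.3301 = 116.1 t (target 116.1 t)
  ZnO: 35.15·0.9980 = 35.08 t (target 35.08 t)
Glass-mass closure: net batch after ignition = 250.0 t (summing oxide targets gives 250.0 t; the stated basis being 250.0 t — a pure rounding effect).
Whole-batch sum: Σ batch = 267.2 t; ignition loss, Σ(batch × LOI) = 17.13 t; as yield: glass ÷ batch → 93.59%.

Batch per 250.0 t frit:
  Raw A: 35.15 t
  Source B: 176.3 t
  Raw C: 13.68 t
  Ingredient D: 27.06 t
  Material E: 14.97 t
Total batch = 267.2 t; LOI loss = 17.13 t; yield = 93.59%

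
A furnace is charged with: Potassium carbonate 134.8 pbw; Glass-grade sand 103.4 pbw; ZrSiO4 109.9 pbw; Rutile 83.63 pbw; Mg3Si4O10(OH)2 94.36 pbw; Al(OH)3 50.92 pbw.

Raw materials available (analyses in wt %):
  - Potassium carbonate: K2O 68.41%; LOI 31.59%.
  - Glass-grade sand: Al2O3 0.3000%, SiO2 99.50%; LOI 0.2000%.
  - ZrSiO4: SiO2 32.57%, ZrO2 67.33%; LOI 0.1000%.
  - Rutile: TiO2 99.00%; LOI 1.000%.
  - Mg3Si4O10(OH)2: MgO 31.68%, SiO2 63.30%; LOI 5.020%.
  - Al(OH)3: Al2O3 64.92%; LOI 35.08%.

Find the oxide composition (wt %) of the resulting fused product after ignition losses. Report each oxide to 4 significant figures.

Glass mass = 510.7 pbw (batch 577.0 − LOI 66.34).
Composition: MgO 5.854%, Al2O3 6.534%, K2O 18.06%, TiO2 16.21%, SiO2 38.85%, ZrO2 14.49%

Values along the way appear, with 4-significant-digit rounding, across the worked steps; each numeric step maintains full precision at all times. Exactly one rounding lands on every reported result. All derived quantities are re-derived using the weight values per 510.7 pbw of glass in full precision (the six compositions, the yield, glass mass, the totals, LOI) as they appear in the problem or answer text.
Mass of each oxide from the mix:
  MgO: 94.36·0.3168 = 29.89 pbw
  Al2O3: 103.4·0.003000 + 50.92·0.6492 = 33.37 pbw
  K2O: 134.8·0.6841 = 92.22 pbw
  TiO2: 83.63·0.9900 = 82.79 pbw
  SiO2: 103.4·0.9950 + 109.9·0.3257 + 94.36·0.6330 = 198.4 pbw
  ZrO2: 109.9·0.6733 = 74.00 pbw
LOI: 134.8·0.3159 + 103.4·0.002000 + 109.9·0.001000 + 83.63·0.01000 + 94.36·0.05020 + 50.92·0.3508 = 66.34 pbw
Glass = total batch minus LOI = 577.0 − 66.34 = 510.7 pbw (= the summed oxide contributions)
wt % = 100 × oxide mass / glass mass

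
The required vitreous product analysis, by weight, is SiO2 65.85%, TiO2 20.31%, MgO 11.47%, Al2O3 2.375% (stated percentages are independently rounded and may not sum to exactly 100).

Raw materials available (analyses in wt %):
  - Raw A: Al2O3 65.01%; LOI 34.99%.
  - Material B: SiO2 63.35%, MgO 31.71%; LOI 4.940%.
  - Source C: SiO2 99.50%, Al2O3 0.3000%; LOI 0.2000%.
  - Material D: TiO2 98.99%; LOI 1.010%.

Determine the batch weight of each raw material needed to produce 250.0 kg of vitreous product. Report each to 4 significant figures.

Batch per 250.0 kg vitreous product:
  Raw A: 8.635 kg
  Material B: 90.43 kg
  Source C: 107.9 kg
  Material D: 51.29 kg
Total batch = 258.3 kg; LOI loss = 8.222 kg; yield = 96.82%

Each numeric step runs at full float precision through every step — working values are printed rounded off to 4 significant figures when written out; a single rounding yields each reported figure; derived quantities are re-derived in exact precision (the yield, net glass mass, ignition loss, the totals, the four compositions) from the batch weights on 250.0 kg of glass as set out in problem or answer.
Oxide-by-oxide targets in 250.0 kg vitreous product:
  SiO2: 65.85% × 250.0 = 164.6 kg
  TiO2: 20.31% × 250.0 = 50.78 kg
  MgO: 11.47% × 250.0 = 28.68 kg
  Al2O3: 2.375% × 250.0 = 5.938 kg
A balance pass over the oxides, applying the batch weights above, at the basis given (sum by sum, the targets are met modulo rounding of the values):
  SiO2: 90.43·0.6335 + 107.9·0.9950 = 164.6 kg (target 164.6 kg)
  TiO2: 51.29·0.9899 = 50.77 kg (target 50.78 kg)
  MgO: 90.43·0.3171 = 28.68 kg (target 28.68 kg)
  Al2O3: 8.635·0.6501 + 107.9·0.003000 = 5.937 kg (target 5.938 kg)
The glass-mass cross-check: Σ batch − LOI loss = 250.0 kg (summing oxide targets gives 250.0 kg; the stated basis being 250.0 kg — any gap is answer rounding).
Total batch = Σ batch = 258.3 kg; the LOI term Σ batch·LOI equals 8.222 kg; the yield ratio, glass ÷ batch: 96.82%.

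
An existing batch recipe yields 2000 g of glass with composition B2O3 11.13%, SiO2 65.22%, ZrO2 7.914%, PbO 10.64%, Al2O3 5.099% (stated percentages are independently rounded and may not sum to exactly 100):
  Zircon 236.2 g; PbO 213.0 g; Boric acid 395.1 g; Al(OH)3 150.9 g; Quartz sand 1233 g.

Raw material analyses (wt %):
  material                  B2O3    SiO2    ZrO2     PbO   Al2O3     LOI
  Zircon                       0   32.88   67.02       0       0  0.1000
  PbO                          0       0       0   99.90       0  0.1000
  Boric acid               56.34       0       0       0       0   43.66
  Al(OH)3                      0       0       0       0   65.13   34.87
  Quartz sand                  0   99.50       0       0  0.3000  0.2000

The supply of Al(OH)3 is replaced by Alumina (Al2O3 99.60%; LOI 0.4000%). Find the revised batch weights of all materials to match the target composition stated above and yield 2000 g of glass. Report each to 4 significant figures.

The intermediate values are printed rounded to four significant digits across the worked steps. All internal work maintains full float precision through the solve; each reported figure receives exactly one rounding; derived quantities (the yield, five oxide percentages, ignition loss, glass mass, totals) are carried using the weight values per 2000 g of glass in full precision as given in the question or the answer.
Per-oxide target masses for 2000 g glass:
  B2O3: 11.13% × 2000 = 222.6 g
  SiO2: 65.22% × 2000 = 1304 g
  ZrO2: 7.914% × 2000 = 158.3 g
  PbO: 10.64% × 2000 = 212.8 g
  Al2O3: 5.099% × 2000 = 102.0 g
Checking each oxide sum per the reported batch figures, under the basis named above (each sum matches its target mass given rounding of the digits):
  B2O3: 395.1·0.5634 = 222.6 g (target 222.6 g)
  SiO2: 236.2·0.3288 + 1233·0.9950 = 1304 g (target 1304 g)
  ZrO2: 236.2·0.6702 = 158.3 g (target 158.3 g)
  PbO: 213.0·0.9990 = 212.8 g (target 212.8 g)
  Al2O3: 98.68·0.9960 + 1233·0.003000 = 102.0 g (target 102.0 g)
Glass mass check: total batch − LOI = 2000 g (the Σ of target masses is 2000 g; with the basis standing at 2000 g — a pure rounding effect).
Total batch = Σ batch = 2176 g; Σ batch·LOI gives LOI loss = 175.8 g; yield, glass over the total, = 91.92%.

Revised batch per 2000 g glass:
  Zircon: 236.2 g
  PbO: 213.0 g
  Boric acid: 395.1 g
  Alumina: 98.68 g
  Quartz sand: 1233 g
Total batch = 2176 g; LOI loss = 175.8 g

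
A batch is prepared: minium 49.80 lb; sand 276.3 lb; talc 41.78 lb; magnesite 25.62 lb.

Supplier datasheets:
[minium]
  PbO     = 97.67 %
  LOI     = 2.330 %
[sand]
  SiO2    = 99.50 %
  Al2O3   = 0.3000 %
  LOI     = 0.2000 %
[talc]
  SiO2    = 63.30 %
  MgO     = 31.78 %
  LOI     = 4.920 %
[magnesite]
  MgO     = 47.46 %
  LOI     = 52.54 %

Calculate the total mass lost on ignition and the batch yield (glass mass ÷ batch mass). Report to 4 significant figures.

LOI loss = 17.23 lb; glass = 376.3 lb; yield = 95.62%

All arithmetic maintains full precision in all steps. Mid-chain values are displayed (rounded to 4 significant figures) in the working. Every reported value receives exactly one rounding — derived quantities, which include ignition loss, yield, net glass mass, totals, the four compositions, are recomputed in full float precision, precisely as stated by problem or answer, starting from the weights on 376.3 lb of glass.
Material-by-material LOI:
  minium: 49.80 × 0.02330 = 1.160 lb
  sand: 276.3 × 0.002000 = 0.5526 lb
  talc: 41.78 × 0.04920 = 2.056 lb
  magnesite: 25.62 × 0.5254 = 13.46 lb
Total LOI = 17.23 lb
Glass = batch − LOI = 393.5 − 17.23 = 376.3 lb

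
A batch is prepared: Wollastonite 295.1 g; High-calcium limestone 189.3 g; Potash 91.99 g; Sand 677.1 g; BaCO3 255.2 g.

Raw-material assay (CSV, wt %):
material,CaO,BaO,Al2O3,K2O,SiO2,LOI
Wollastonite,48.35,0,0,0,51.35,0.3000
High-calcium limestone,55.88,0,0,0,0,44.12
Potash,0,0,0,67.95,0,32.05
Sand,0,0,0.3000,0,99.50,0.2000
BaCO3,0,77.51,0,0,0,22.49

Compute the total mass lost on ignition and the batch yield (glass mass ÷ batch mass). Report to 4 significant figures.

LOI loss = 172.6 g; glass = 1336 g; yield = 88.56%

The working math carries full precision in every operation — in-progress results appear, rounded to 4 significant figures, within the worked lines — each reported result carries a single rounding. All derived quantities, including glass mass, the five compositions, the totals, the yield, ignition loss, are re-derived starting from the weights on 1336 g of glass in full precision as they appear in the question or the answer.
Ignition loss by material:
  Wollastonite: 295.1 × 0.003000 = 0.8853 g
  High-calcium limestone: 189.3 × 0.4412 = 83.52 g
  Potash: 91.99 × 0.3205 = 29.48 g
  Sand: 677.1 × 0.002000 = 1.354 g
  BaCO3: 255.2 × 0.2249 = 57.39 g
Total LOI = 172.6 g
Glass = batch − LOI = 1509 − 172.6 = 1336 g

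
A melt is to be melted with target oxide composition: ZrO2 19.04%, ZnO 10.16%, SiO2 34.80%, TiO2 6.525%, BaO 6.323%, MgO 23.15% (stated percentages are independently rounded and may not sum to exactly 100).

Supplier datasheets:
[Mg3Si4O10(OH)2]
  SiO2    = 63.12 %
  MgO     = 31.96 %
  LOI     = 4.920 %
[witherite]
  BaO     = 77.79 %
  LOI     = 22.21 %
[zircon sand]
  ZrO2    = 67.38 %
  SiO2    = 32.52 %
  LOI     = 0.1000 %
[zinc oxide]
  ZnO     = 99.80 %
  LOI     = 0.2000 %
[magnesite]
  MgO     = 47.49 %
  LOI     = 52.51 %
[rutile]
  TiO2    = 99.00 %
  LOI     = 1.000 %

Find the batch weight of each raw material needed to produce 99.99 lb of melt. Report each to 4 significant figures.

Batch per 99.99 lb melt:
  Mg3Si4O10(OH)2: 40.57 lb
  witherite: 8.127 lb
  zircon sand: 28.25 lb
  zinc oxide: 10.18 lb
  magnesite: 21.44 lb
  rutile: 6.590 lb
Total batch = 115.2 lb; LOI loss = 15.17 lb; yield = 86.82%

Values along the way appear, rounded to 4 significant figures, between the steps; all arithmetic holds full precision end to end. Every reported figure undergoes a single rounding; the derived quantities (net glass mass, the six compositions, LOI, yield, totals) are recomputed in full float precision from the weighed amounts per 99.99 lb of glass as written in the problem or the answer.
Target oxide masses per 99.99 lb melt:
  ZrO2: 19.04% × 99.99 = 19.04 lb
  ZnO: 10.16% × 99.99 = 10.16 lb
  SiO2: 34.80% × 99.99 = 34.80 lb
  TiO2: 6.525% × 99.99 = 6.524 lb
  BaO: 6.323% × 99.99 = 6.322 lb
  MgO: 23.15% × 99.99 = 23.15 lb
Mass-balance tally per oxide per the reported batch figures, on the stated basis (sum by sum, the targets are met exact up to rounding of places):
  ZrO2: 28.25·0.6738 = 19.03 lb (target 19.04 lb)
  ZnO: 10.18·0.9980 = 10.16 lb (target 10.16 lb)
  SiO2: 40.57·0.6312 + 28.25·0.3252 = 34.79 lb (target 34.80 lb)
  TiO2: 6.590·0.9900 = 6.524 lb (target 6.524 lb)
  BaO: 8.127·0.7779 = 6.322 lb (target 6.322 lb)
  MgO: 40.57·0.3196 + 21.44·0.4749 = 23.15 lb (target 23.15 lb)
Glass mass check: Σ batch − LOI loss = 99.98 lb (targets for the oxides total 99.99 lb; against the stated basis, 99.99 lb — deltas are rounding alone).
Batch grand total — Σ batch = 115.2 lb; LOI removed, Σ of batch·LOI: 15.17 lb; yield, glass over the total, = 86.82%.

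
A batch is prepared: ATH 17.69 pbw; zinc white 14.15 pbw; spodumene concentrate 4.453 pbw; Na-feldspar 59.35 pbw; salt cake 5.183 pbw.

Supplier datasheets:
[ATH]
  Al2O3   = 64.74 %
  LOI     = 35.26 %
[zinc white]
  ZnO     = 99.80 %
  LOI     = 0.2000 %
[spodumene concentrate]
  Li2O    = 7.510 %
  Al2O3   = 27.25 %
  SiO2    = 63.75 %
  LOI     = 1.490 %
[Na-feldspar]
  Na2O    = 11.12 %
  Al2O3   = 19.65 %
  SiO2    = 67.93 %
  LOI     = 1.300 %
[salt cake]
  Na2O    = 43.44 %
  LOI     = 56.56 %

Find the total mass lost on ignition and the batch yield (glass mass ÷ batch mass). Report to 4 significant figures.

LOI loss = 10.04 pbw; glass = 90.79 pbw; yield = 90.05%

Full float precision is maintained at every stage. In-progress results are printed, with 4-significant-digit rounding, between the steps — exactly one rounding lands on every reported result. The derived quantities (ignition loss, glass mass, yield, five oxide percentages, the totals) are computed at full float precision starting from the weights on 90.79 pbw of glass, as quoted within the problem or the answer.
LOI of each material in turn:
  ATH: 17.69 × 0.3526 = 6.237 pbw
  zinc white: 14.15 × 0.002000 = 0.02830 pbw
  spodumene concentrate: 4.453 × 0.01490 = 0.06635 pbw
  Na-feldspar: 59.35 × 0.01300 = 0.7715 pbw
  salt cake: 5.183 × 0.5656 = 2.932 pbw
Total LOI = 10.04 pbw
Glass = batch − LOI = 100.8 − 10.04 = 90.79 pbw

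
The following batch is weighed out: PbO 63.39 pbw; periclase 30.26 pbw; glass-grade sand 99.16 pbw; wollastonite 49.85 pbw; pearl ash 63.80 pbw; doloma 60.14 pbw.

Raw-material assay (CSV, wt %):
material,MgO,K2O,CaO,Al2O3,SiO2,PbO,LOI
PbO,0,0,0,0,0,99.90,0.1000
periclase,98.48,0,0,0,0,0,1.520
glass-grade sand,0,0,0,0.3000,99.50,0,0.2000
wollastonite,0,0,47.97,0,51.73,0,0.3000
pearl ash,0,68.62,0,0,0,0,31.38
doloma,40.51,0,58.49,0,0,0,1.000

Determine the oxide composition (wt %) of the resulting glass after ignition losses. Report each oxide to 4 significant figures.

Glass mass = 345.1 pbw (batch 366.6 − LOI 21.49).
Composition: MgO 15.69%, K2O 12.69%, CaO 17.12%, Al2O3 0.08620%, SiO2 36.06%, PbO 18.35%

The intermediate values are shown, with 4-significant-figure rounding, alongside each step; all internal work carries full float precision from first step to last. Each reported number takes a single rounding. Derived quantities (glass mass, totals, LOI, the six compositions, yield) are rebuilt at full precision using the weight values for 345.1 pbw of glass, as quoted within question or answer.
Mass of each oxide from the mix:
  MgO: 30.26·0.9848 + 60.14·0.4051 = 54.16 pbw
  K2O: 63.80·0.6862 = 43.78 pbw
  CaO: 49.85·0.4797 + 60.14·0.5849 = 59.09 pbw
  Al2O3: 99.16·0.003000 = 0.2975 pbw
  SiO2: 99.16·0.9950 + 49.85·0.5173 = 124.5 pbw
  PbO: 63.39·0.9990 = 63.33 pbw
LOI: 63.39·0.001000 + 30.26·0.01520 + 99.16·0.002000 + 49.85·0.003000 + 63.80·0.3138 + 60.14·0.01000 = 21.49 pbw
batch − LOI leaves glass = 366.6 − 21.49 = 345.1 pbw (= the summed oxide contributions)
wt % = 100 × oxide mass / glass mass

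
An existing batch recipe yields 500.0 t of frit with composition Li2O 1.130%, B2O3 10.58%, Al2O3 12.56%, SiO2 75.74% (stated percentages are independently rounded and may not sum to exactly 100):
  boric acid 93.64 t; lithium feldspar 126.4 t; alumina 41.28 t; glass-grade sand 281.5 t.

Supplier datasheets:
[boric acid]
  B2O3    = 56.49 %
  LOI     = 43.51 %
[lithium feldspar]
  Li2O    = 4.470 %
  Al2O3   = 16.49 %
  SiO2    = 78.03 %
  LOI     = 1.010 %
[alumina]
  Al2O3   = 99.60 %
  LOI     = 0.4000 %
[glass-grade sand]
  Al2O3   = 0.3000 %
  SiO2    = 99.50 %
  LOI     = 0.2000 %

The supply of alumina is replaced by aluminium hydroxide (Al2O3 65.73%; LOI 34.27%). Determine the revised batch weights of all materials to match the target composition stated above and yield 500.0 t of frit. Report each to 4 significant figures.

Revised batch per 500.0 t frit:
  boric acid: 93.64 t
  lithium feldspar: 126.4 t
  aluminium hydroxide: 62.55 t
  glass-grade sand: 281.5 t
Total batch = 564.1 t; LOI loss = 64.02 t

Mid-chain values are shown with 4-significant-digit rounding when written out; all arithmetic maintains exact precision at every stage — every reported number carries a single rounding; all derived quantities, including LOI, the yield, the four compositions, glass mass, the totals, are rebuilt from the batch weights for 500.0 t of glass in full float precision exactly as shown in the problem or answer text.
The oxide mass targets at 500.0 t frit:
  Li2O: 1.130% × 500.0 = 5.650 t
  B2O3: 10.58% × 500.0 = 52.90 t
  Al2O3: 12.56% × 500.0 = 62.80 t
  SiO2: 75.74% × 500.0 = 378.7 t
A balance pass over the oxides, working from each reported weight, versus the basis set out (each sum matches its target mass given rounding of the digits):
  Li2O: 126.4·0.04470 = 5.650 t (target 5.650 t)
  B2O3: 93.64·0.5649 = 52.90 t (target 52.90 t)
  Al2O3: 126.4·0.1649 + 62.55·0.6573 + 281.5·0.003000 = 62.80 t (target 62.80 t)
  SiO2: 126.4·0.7803 + 281.5·0.9950 = 378.7 t (target 378.7 t)
Consistency of the glass mass: whole batch net of LOI = 500.1 t (targets for the oxides total 500.0 t; with the basis standing at 500.0 t — gaps are rounding artifacts).
Total batch = Σ batch = 564.1 t; LOI loss = Σ batch·LOI = 64.02 t; the yield ratio, glass ÷ batch: 88.65%.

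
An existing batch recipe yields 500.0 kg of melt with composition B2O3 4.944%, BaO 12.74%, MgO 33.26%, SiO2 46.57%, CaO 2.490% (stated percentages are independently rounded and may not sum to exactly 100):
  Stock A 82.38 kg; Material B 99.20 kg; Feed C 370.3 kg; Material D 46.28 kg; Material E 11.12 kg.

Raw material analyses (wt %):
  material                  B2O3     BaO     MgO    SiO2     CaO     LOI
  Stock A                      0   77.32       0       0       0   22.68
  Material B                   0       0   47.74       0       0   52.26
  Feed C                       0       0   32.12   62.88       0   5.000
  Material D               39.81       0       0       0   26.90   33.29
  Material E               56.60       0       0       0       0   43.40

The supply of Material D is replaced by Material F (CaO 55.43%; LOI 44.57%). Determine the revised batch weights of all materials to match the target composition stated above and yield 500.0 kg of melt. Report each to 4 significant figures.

Each numeric step maintains full precision all the way through. Values along the way are shown rounded to 4 significant digits when written out — a single rounding produces each reported value; all derived quantities (the yield, ignition loss, the totals, five oxide percentages, net glass mass) are computed from the weighed amounts at 500.0 kg of glass in full float precision, exactly as shown in the problem or the answer.
Target masses of each oxide per 500.0 kg melt:
  B2O3: 4.944% × 500.0 = 24.72 kg
  BaO: 12.74% × 500.0 = 63.70 kg
  MgO: 33.26% × 500.0 = 166.3 kg
  SiO2: 46.57% × 500.0 = 232.8 kg
  CaO: 2.490% × 500.0 = 12.45 kg
Verifying the oxide balance per the reported batch figures, at the basis given (summed amounts equal target values inside rounding margins):
  B2O3: 43.67·0.5660 = 24.72 kg (target 24.72 kg)
  BaO: 82.38·0.7732 = 63.70 kg (target 63.70 kg)
  MgO: 99.20·0.4774 + 370.3·0.3212 = 166.3 kg (target 166.3 kg)
  SiO2: 370.3·0.6288 = 232.8 kg (target 232.8 kg)
  CaO: 22.46·0.5543 = 12.45 kg (target 12.45 kg)
Consistency of the glass mass: batch Σ − ignition loss = 500.0 kg (oxide target masses add up to 500.0 kg; versus the stated basis of 500.0 kg — deltas are rounding alone).
Summing the batch: Σ batch = 618.0 kg; the LOI term Σ batch·LOI equals 118.0 kg; the yield ratio, glass ÷ batch: 80.91%.

Revised batch per 500.0 kg melt:
  Stock A: 82.38 kg
  Material B: 99.20 kg
  Feed C: 370.3 kg
  Material F: 22.46 kg
  Material E: 43.67 kg
Total batch = 618.0 kg; LOI loss = 118.0 kg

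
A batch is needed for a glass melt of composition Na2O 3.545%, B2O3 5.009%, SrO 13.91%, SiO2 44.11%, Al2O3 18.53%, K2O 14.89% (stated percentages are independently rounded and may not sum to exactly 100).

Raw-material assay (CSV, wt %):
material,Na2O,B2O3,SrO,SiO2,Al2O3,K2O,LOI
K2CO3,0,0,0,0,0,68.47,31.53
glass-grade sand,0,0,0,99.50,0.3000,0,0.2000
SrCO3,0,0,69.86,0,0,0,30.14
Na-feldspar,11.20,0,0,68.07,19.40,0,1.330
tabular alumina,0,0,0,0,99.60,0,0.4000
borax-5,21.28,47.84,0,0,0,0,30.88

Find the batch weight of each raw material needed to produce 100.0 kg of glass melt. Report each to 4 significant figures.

Batch per 100.0 kg glass melt:
  K2CO3: 21.75 kg
  glass-grade sand: 36.29 kg
  SrCO3: 19.91 kg
  Na-feldspar: 11.76 kg
  tabular alumina: 16.20 kg
  borax-5: 10.47 kg
Total batch = 116.4 kg; LOI loss = 16.39 kg; yield = 85.92%

Intermediates are rounded to four significant digits when quoted. The whole derivation runs at exact precision in every operation — each reported value sees exactly one rounding. All derived quantities (yield, ignition loss, glass mass, totals, the six compositions) are carried from the batch weights for 100.0 kg of glass in full float precision, precisely as stated by the problem or answer text.
Oxide mass targets, per 100.0 kg glass melt:
  Na2O: 3.545% × 100.0 = 3.545 kg
  B2O3: 5.009% × 100.0 = 5.009 kg
  SrO: 13.91% × 100.0 = 13.91 kg
  SiO2: 44.11% × 100.0 = 44.11 kg
  Al2O3: 18.53% × 100.0 = 18.53 kg
  K2O: 14.89% × 100.0 = 14.89 kg
Mass-balance tally per oxide working from each reported weight, relative to the basis at hand (oxide sums agree with the targets net of answer rounding effects):
  Na2O: 11.76·0.1120 + 10.47·0.2128 = 3.545 kg (target 3.545 kg)
  B2O3: 10.47·0.4784 = 5.009 kg (target 5.009 kg)
  SrO: 19.91·0.6986 = 13.91 kg (target 13.91 kg)
  SiO2: 36.29·0.9950 + 11.76·0.6807 = 44.11 kg (target 44.11 kg)
  Al2O3: 36.29·0.003000 + 11.76·0.1940 + 16.20·0.9960 = 18.53 kg (target 18.53 kg)
  K2O: 21.75·0.6847 = 14.89 kg (target 14.89 kg)
Glass-mass sanity pass: net batch after ignition = 99.99 kg (per-oxide target masses sum to 99.99 kg; against the stated basis, 100.0 kg — deltas are rounding alone).
Batch grand total — Σ batch = 116.4 kg; LOI removed, Σ of batch·LOI: 16.39 kg; yield, glass over the total, = 85.92%.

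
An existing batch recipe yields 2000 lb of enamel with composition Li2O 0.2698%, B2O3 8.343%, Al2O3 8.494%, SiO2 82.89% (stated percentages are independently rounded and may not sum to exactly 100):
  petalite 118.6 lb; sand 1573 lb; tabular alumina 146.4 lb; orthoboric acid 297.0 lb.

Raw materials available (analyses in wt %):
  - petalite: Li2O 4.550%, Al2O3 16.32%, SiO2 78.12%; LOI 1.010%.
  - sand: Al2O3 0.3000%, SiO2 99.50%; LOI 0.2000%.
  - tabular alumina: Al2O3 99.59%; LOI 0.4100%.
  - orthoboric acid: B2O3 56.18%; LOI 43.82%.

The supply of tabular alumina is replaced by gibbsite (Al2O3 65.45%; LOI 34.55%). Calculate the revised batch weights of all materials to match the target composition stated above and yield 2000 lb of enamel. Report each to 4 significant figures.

Rounding to 4 significant figures applies to every in-between result as printed. Each numeric step runs at full float precision through the solve; every reported number takes just one rounding; all derived quantities, which include glass mass, LOI, four oxide percentages, yield, the totals, are recomputed in full precision, as written in the question or the answer, from the weighed amounts at 2000 lb of glass.
Oxide mass targets, per 2000 lb enamel:
  Li2O: 0.2698% × 2000 = 5.396 lb
  B2O3: 8.343% × 2000 = 166.9 lb
  Al2O3: 8.494% × 2000 = 169.9 lb
  SiO2: 82.89% × 2000 = 1658 lb
Per-oxide balance check using the reported weights, under the basis named above (each sum matches its target mass up to rounding of the answer):
  Li2O: 118.6·0.04550 = 5.396 lb (target 5.396 lb)
  B2O3: 297.0·0.5618 = 166.9 lb (target 166.9 lb)
  Al2O3: 118.6·0.1632 + 1573·0.003000 + 222.8·0.6545 = 169.9 lb (target 169.9 lb)
  SiO2: 118.6·0.7812 + 1573·0.9950 = 1658 lb (target 1658 lb)
Glass-mass bookkeeping: Σ batch − LOI loss = 2000 lb (per-oxide target masses sum to 2000 lb; versus the stated basis of 2000 lb — rounding explains the deltas).
Adding the batch up: Σ batch = 2211 lb; loss to ignition Σ batch·LOI = 211.5 lb; as yield: glass ÷ batch → 90.44%.

Revised batch per 2000 lb enamel:
  petalite: 118.6 lb
  sand: 1573 lb
  gibbsite: 222.8 lb
  orthoboric acid: 297.0 lb
Total batch = 2211 lb; LOI loss = 211.5 lb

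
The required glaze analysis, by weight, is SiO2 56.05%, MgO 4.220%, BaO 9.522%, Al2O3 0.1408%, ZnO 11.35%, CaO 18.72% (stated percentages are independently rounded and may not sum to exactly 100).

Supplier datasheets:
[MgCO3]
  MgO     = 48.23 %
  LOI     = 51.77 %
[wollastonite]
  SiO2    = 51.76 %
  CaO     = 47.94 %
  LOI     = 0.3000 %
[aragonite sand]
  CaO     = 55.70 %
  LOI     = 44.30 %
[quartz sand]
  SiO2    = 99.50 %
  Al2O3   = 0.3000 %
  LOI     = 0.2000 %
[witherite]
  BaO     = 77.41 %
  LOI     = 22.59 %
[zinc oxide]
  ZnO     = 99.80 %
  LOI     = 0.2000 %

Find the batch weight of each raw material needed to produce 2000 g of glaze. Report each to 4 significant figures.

The intermediate values are shown (rounded to four significant figures) in the printout — all internal work keeps exact precision in all steps; a single rounding finalizes every reported value — the derived quantities are carried at exact precision (LOI, yield, six oxide percentages, totals, glass mass) from the batch weights on 2000 g of glass exactly as printed in the problem or answer text.
Target masses of each oxide per 2000 g glaze:
  SiO2: 56.05% × 2000 = 1121 g
  MgO: 4.220% × 2000 = 84.40 g
  BaO: 9.522% × 2000 = 190.4 g
  Al2O3: 0.1408% × 2000 = 2.816 g
  ZnO: 11.35% × 2000 = 227.0 g
  CaO: 18.72% × 2000 = 374.4 g
Balance tally, oxide-wise, applying the batch weights above, at the basis given (summed amounts equal target values net of answer rounding effects):
  SiO2: 361.3·0.5176 + 938.7·0.9950 = 1121 g (target 1121 g)
  MgO: 175.0·0.4823 = 84.40 g (target 84.40 g)
  BaO: 246.0·0.7741 = 190.4 g (target 190.4 g)
  Al2O3: 938.7·0.003000 = 2.816 g (target 2.816 g)
  ZnO: 227.5·0.9980 = 227.0 g (target 227.0 g)
  CaO: 361.3·0.4794 + 361.2·0.5570 = 374.4 g (target 374.4 g)
Glass-mass closure: batch Σ − ignition loss = 2000 g (oxide target masses add up to 2000 g; against the stated basis, 2000 g — any gap is answer rounding).
Summing the batch: Σ batch = 2310 g; the LOI term Σ batch·LOI equals 309.6 g; glass ÷ batch gives a yield of 86.60%.

Batch per 2000 g glaze:
  MgCO3: 175.0 g
  wollastonite: 361.3 g
  aragonite sand: 361.2 g
  quartz sand: 938.7 g
  witherite: 246.0 g
  zinc oxide: 227.5 g
Total batch = 2310 g; LOI loss = 309.6 g; yield = 86.60%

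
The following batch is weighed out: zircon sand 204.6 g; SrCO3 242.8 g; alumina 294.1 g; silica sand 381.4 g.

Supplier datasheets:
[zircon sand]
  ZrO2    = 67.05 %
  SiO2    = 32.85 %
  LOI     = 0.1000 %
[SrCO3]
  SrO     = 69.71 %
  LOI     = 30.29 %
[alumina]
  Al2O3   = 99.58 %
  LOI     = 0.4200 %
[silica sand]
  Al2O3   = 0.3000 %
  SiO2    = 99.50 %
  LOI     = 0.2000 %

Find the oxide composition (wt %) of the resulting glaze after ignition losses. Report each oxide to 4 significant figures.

Glass mass = 1047 g (batch 1123 − LOI 75.75).
Composition: SrO 16.16%, ZrO2 13.10%, Al2O3 28.08%, SiO2 42.66%

In-progress results are shown with 4-significant-digit rounding at each printed step; exact precision is kept in all steps — every reported number undergoes a single rounding — all derived quantities, including four oxide percentages, net glass mass, LOI, totals, yield, are rebuilt using the weight values per 1047 g of glass in full precision as quoted within question or answer.
Per-oxide mass from batch:
  SrO: 242.8·0.6971 = 169.3 g
  ZrO2: 204.6·0.6705 = 137.2 g
  Al2O3: 294.1·0.9958 + 381.4·0.003000 = 294.0 g
  SiO2: 204.6·0.3285 + 381.4·0.9950 = 446.7 g
LOI: 204.6·0.001000 + 242.8·0.3029 + 294.1·0.004200 + 381.4·0.002000 = 75.75 g
Glass = total batch minus LOI = 1123 − 75.75 = 1047 g (= Σ oxide masses)
wt % = 100 × oxide mass / glass mass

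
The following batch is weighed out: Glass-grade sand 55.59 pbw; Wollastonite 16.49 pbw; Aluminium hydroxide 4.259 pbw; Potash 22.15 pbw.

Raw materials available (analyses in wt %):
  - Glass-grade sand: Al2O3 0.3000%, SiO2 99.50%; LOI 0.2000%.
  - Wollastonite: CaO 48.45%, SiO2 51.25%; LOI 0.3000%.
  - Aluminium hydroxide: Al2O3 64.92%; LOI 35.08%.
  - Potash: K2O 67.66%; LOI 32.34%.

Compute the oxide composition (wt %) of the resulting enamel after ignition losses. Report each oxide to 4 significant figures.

The intermediate values are displayed with 4-significant-figure rounding within the worked lines. All arithmetic holds exact precision throughout; a single rounding produces each reported result; all derived quantities are rebuilt in full precision (ignition loss, glass mass, yield, the totals, four oxide percentages) from the weighed amounts per 89.67 pbw of glass precisely as stated by the problem or the answer.
Oxide-by-oxide delivered mass:
  Al2O3: 55.59·0.003000 + 4.259·0.6492 = 2.932 pbw
  CaO: 16.49·0.4845 = 7.989 pbw
  K2O: 22.15·0.6766 = 14.99 pbw
  SiO2: 55.59·0.9950 + 16.49·0.5125 = 63.76 pbw
LOI: 55.59·0.002000 + 16.49·0.003000 + 4.259·0.3508 + 22.15·0.3234 = 8.818 pbw
Glass = total batch minus LOI = 98.49 − 8.818 = 89.67 pbw (= the summed oxide contributions)
wt % = oxide mass / glass mass × 100

Glass mass = 89.67 pbw (batch 98.49 − LOI 8.818).
Composition: Al2O3 3.269%, CaO 8.910%, K2O 16.71%, SiO2 71.11%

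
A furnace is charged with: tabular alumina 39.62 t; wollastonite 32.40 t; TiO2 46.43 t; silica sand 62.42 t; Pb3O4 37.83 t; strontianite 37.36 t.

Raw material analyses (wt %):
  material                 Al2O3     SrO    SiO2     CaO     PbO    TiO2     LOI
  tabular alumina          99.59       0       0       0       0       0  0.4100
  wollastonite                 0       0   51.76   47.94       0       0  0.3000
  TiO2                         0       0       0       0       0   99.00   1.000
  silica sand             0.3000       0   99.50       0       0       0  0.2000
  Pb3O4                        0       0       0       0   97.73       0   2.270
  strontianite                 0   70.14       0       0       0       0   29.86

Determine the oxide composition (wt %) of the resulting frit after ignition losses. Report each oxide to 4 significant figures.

The intermediate values are shown rounded to four significant figures in the printout — the working math keeps exact precision from start to finish — each reported result takes just one rounding. All derived quantities (the six compositions, totals, LOI, glass mass, yield) are re-derived in exact precision from the batch weights per 243.2 t of glass precisely as stated by either problem or answer.
Delivered oxide masses:
  Al2O3: 39.62·0.9959 + 62.42·0.003000 = 39.64 t
  SrO: 37.36·0.7014 = 26.20 t
  SiO2: 32.40·0.5176 + 62.42·0.9950 = 78.88 t
  CaO: 32.40·0.4794 = 15.53 t
  PbO: 37.83·0.9773 = 36.97 t
  TiO2: 46.43·0.9900 = 45.97 t
LOI: 39.62·0.004100 + 32.40·0.003000 + 46.43·0.01000 + 62.42·0.002000 + 37.83·0.02270 + 37.36·0.2986 = 12.86 t
Glass = total batch minus LOI = 256.1 − 12.86 = 243.2 t (matching Σ of the oxides)
wt % = 100 × oxide mass / glass mass

Glass mass = 243.2 t (batch 256.1 − LOI 12.86).
Composition: Al2O3 16.30%, SrO 10.77%, SiO2 32.43%, CaO 6.387%, PbO 15.20%, TiO2 18.90%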